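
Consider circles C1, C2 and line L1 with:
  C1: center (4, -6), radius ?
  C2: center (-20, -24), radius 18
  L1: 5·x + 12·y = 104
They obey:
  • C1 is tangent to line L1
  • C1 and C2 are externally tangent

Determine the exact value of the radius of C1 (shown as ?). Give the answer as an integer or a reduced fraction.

1. [C1‖L1]  r_C1² − 144 = 0  ⇒  r_C1 = 12 (r>0 drops 1)
2. [ext C1·C2]  r_C1² + 36r_C1 − 576 = 0  ⇒  r_C1 = 12 (r>0 drops 1)

12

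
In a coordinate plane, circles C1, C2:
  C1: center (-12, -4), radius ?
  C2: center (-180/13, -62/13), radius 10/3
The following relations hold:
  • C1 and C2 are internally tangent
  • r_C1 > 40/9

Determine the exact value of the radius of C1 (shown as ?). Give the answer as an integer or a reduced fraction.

1. [int C1,C2]  r_C1² − (20/3)r_C1 + 64/9 = 0  ⇒  r_C1 = 4/3 or 16/3
2. given r_C1 > 40/9: keep 16/3

16/3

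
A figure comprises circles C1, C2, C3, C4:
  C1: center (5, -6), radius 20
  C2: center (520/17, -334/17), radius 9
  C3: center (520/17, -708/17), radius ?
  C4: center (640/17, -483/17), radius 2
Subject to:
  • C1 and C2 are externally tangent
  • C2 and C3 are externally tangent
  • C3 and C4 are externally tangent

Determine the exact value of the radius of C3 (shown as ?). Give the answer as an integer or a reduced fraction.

1. [ext C2·C3]  r_C3² + 18r_C3 − 403 = 0  ⇒  r_C3 = 13 (r>0 drops 1)
2. [ext C3·C4]  r_C3² + 4r_C3 − 221 = 0  ⇒  r_C3 = 13 (r>0 drops 1)

13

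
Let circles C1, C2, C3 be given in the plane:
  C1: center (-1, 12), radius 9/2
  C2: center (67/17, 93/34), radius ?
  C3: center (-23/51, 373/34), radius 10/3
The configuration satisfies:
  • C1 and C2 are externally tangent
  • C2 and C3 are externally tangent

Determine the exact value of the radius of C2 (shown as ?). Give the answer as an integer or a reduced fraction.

6

1. [ext C1·C2]  r_C2² + 9r_C2 − 90 = 0  ⇒  r_C2 = 6 (r>0 drops 1)
2. [ext C2·C3]  r_C2² + (20/3)r_C2 − 76 = 0  ⇒  r_C2 = 6 (r>0 drops 1)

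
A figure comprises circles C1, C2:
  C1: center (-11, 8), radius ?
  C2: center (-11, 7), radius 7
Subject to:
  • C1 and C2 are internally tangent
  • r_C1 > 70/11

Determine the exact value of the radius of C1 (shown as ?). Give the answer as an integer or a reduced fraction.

8

1. [int C1,C2]  r_C1² − 14r_C1 + 48 = 0  ⇒  r_C1 = 6 or 8
2. given r_C1 > 70/11: keep 8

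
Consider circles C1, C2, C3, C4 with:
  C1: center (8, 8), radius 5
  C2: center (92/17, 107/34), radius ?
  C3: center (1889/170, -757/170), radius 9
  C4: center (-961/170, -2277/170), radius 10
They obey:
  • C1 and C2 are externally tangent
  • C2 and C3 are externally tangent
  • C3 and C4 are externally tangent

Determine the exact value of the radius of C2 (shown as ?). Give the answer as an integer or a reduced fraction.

1. [ext C1·C2]  r_C2² + 10r_C2 − 21/4 = 0  ⇒  r_C2 = 1/2 (r>0 drops 1)
2. [ext C2·C3]  r_C2² + 18r_C2 − 37/4 = 0  ⇒  r_C2 = 1/2 (r>0 drops 1)

1/2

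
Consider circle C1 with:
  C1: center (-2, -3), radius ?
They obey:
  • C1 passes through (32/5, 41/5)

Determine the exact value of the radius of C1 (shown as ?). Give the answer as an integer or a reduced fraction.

14

1. [C1∋P]  r_C1² − 196 = 0  ⇒  r_C1 = 14 (r>0 drops 1)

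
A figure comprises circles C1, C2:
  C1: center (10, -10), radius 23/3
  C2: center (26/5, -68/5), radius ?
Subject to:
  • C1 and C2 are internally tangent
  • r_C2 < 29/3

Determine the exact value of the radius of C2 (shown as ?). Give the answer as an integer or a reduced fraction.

5/3

1. [int C1,C2]  r_C2² − (46/3)r_C2 + 205/9 = 0  ⇒  r_C2 = 5/3 or 41/3
2. given r_C2 < 29/3: keep 5/3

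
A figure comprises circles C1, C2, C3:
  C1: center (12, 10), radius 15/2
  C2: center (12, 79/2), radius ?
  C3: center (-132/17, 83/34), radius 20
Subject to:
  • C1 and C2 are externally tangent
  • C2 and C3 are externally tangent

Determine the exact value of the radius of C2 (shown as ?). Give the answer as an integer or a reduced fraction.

22

1. [ext C1·C2]  r_C2² + 15r_C2 − 814 = 0  ⇒  r_C2 = 22 (r>0 drops 1)
2. [ext C2·C3]  r_C2² + 40r_C2 − 1364 = 0  ⇒  r_C2 = 22 (r>0 drops 1)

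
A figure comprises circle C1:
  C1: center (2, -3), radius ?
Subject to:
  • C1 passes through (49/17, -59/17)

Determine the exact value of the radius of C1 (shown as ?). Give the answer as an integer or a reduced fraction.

1

1. [C1∋P]  r_C1² − 1 = 0  ⇒  r_C1 = 1 (r>0 drops 1)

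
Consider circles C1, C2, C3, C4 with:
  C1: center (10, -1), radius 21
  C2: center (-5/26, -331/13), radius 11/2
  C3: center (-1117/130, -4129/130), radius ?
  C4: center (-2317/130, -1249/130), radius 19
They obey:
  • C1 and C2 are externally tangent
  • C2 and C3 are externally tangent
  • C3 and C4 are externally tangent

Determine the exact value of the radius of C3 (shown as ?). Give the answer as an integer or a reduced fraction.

5

1. [ext C2·C3]  r_C3² + 11r_C3 − 80 = 0  ⇒  r_C3 = 5 (r>0 drops 1)
2. [ext C3·C4]  r_C3² + 38r_C3 − 215 = 0  ⇒  r_C3 = 5 (r>0 drops 1)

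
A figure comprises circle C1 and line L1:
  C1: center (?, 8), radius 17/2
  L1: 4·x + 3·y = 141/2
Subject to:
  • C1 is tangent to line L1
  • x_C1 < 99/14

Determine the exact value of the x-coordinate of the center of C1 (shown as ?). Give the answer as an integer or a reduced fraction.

1. [C1‖L1]  x_C1² − (93/4)x_C1 + 89/4 = 0  ⇒  x_C1 = 1 or 89/4
2. given x_C1 < 99/14: keep 1

1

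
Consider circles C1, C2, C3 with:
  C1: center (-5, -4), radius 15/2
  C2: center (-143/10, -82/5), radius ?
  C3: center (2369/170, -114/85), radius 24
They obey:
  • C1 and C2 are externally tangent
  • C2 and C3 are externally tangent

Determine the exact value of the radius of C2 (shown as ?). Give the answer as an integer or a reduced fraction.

1. [ext C1·C2]  r_C2² + 15r_C2 − 184 = 0  ⇒  r_C2 = 8 (r>0 drops 1)
2. [ext C2·C3]  r_C2² + 48r_C2 − 448 = 0  ⇒  r_C2 = 8 (r>0 drops 1)

8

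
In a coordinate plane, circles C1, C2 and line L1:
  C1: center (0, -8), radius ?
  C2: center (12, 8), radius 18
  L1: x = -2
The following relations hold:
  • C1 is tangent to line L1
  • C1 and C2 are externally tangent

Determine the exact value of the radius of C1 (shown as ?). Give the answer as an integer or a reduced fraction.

2

1. [C1‖L1]  r_C1² − 4 = 0  ⇒  r_C1 = 2 (r>0 drops 1)
2. [ext C1·C2]  r_C1² + 36r_C1 − 76 = 0  ⇒  r_C1 = 2 (r>0 drops 1)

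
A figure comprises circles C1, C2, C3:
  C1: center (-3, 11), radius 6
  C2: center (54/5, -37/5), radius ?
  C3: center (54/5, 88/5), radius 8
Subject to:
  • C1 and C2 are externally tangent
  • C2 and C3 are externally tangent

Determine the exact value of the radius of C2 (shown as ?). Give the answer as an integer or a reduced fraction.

17

1. [ext C1·C2]  r_C2² + 12r_C2 − 493 = 0  ⇒  r_C2 = 17 (r>0 drops 1)
2. [ext C2·C3]  r_C2² + 16r_C2 − 561 = 0  ⇒  r_C2 = 17 (r>0 drops 1)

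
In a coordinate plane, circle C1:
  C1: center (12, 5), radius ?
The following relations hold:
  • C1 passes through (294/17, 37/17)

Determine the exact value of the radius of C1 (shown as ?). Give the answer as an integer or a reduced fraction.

6

1. [C1∋P]  r_C1² − 36 = 0  ⇒  r_C1 = 6 (r>0 drops 1)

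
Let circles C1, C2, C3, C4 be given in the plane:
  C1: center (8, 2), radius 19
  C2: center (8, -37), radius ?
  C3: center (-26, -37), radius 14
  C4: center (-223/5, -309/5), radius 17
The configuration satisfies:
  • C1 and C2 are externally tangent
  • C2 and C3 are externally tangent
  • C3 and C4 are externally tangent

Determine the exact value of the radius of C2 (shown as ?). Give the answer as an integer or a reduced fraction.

20

1. [ext C1·C2]  r_C2² + 38r_C2 − 1160 = 0  ⇒  r_C2 = 20 (r>0 drops 1)
2. [ext C2·C3]  r_C2² + 28r_C2 − 960 = 0  ⇒  r_C2 = 20 (r>0 drops 1)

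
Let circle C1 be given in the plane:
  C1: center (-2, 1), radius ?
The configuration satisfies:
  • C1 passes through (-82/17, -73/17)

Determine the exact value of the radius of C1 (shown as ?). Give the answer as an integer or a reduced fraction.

6

1. [C1∋P]  r_C1² − 36 = 0  ⇒  r_C1 = 6 (r>0 drops 1)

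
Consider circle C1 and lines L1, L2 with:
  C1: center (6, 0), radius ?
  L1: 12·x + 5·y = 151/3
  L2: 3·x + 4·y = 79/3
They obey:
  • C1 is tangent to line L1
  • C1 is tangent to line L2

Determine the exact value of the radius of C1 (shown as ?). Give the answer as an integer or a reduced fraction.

1. [C1‖L1]  r_C1² − 25/9 = 0  ⇒  r_C1 = 5/3 (r>0 drops 1)
2. [C1‖L2]  r_C1² − 25/9 = 0  ⇒  r_C1 = 5/3 (r>0 drops 1)

5/3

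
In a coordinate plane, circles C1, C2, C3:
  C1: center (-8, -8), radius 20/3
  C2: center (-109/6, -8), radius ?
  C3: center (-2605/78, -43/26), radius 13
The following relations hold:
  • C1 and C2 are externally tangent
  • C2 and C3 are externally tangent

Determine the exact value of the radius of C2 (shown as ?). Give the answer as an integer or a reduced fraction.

1. [ext C1·C2]  r_C2² + (40/3)r_C2 − 707/12 = 0  ⇒  r_C2 = 7/2 (r>0 drops 1)
2. [ext C2·C3]  r_C2² + 26r_C2 − 413/4 = 0  ⇒  r_C2 = 7/2 (r>0 drops 1)

7/2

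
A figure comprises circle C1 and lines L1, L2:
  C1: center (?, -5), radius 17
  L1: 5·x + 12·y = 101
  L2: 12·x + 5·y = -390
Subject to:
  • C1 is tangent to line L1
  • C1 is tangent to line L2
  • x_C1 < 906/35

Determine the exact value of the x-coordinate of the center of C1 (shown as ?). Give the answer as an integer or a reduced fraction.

1. [C1‖L1]  x_C1² − (322/5)x_C1 − 4584/5 = 0  ⇒  x_C1 = -12 or 382/5
2. [C1‖L2]  x_C1² + (365/6)x_C1 + 586 = 0  ⇒  x_C1 = -293/6 or -12

-12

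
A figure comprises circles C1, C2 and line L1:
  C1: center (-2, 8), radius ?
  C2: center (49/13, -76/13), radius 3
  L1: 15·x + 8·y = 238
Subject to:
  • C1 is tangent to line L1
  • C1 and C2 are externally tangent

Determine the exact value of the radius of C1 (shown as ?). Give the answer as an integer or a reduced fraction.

1. [C1‖L1]  r_C1² − 144 = 0  ⇒  r_C1 = 12 (r>0 drops 1)
2. [ext C1·C2]  r_C1² + 6r_C1 − 216 = 0  ⇒  r_C1 = 12 (r>0 drops 1)

12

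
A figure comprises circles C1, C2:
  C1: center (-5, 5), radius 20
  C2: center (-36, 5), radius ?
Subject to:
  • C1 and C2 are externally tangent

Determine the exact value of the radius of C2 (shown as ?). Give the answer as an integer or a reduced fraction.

1. [ext C1·C2]  r_C2² + 40r_C2 − 561 = 0  ⇒  r_C2 = 11 (r>0 drops 1)

11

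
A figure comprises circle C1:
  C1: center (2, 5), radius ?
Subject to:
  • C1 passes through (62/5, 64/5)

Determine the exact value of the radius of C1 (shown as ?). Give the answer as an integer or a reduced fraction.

1. [C1∋P]  r_C1² − 169 = 0  ⇒  r_C1 = 13 (r>0 drops 1)

13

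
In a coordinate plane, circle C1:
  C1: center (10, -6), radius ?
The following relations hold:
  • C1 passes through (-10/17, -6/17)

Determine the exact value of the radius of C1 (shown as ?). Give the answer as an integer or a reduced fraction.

1. [C1∋P]  r_C1² − 144 = 0  ⇒  r_C1 = 12 (r>0 drops 1)

12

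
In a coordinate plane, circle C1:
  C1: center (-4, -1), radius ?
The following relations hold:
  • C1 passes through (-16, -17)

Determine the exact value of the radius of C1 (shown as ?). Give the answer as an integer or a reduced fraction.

1. [C1∋P]  r_C1² − 400 = 0  ⇒  r_C1 = 20 (r>0 drops 1)

20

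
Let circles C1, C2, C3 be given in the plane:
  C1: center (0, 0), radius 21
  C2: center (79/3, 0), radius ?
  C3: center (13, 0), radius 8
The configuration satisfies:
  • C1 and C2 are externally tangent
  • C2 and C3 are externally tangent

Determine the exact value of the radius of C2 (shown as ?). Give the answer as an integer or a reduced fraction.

1. [ext C1·C2]  r_C2² + 42r_C2 − 2272/9 = 0  ⇒  r_C2 = 16/3 (r>0 drops 1)
2. [ext C2·C3]  r_C2² + 16r_C2 − 1024/9 = 0  ⇒  r_C2 = 16/3 (r>0 drops 1)

16/3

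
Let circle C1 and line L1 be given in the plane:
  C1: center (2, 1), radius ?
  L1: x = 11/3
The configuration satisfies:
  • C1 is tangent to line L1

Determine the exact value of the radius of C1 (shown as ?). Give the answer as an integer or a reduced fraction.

5/3

1. [C1‖L1]  r_C1² − 25/9 = 0  ⇒  r_C1 = 5/3 (r>0 drops 1)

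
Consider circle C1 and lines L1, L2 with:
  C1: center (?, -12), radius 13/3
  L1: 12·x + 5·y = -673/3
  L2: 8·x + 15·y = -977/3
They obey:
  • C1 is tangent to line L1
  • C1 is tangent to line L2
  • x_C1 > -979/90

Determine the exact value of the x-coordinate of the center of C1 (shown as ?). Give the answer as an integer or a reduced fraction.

-9

1. [C1‖L1]  x_C1² + (493/18)x_C1 + 331/2 = 0  ⇒  x_C1 = -331/18 or -9
2. [C1‖L2]  x_C1² + (437/12)x_C1 + 987/4 = 0  ⇒  x_C1 = -329/12 or -9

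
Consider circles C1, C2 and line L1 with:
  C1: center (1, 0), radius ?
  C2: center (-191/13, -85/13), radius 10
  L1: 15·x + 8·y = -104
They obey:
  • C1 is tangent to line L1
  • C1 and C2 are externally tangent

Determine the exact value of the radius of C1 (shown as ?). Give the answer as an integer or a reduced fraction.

7

1. [C1‖L1]  r_C1² − 49 = 0  ⇒  r_C1 = 7 (r>0 drops 1)
2. [ext C1·C2]  r_C1² + 20r_C1 − 189 = 0  ⇒  r_C1 = 7 (r>0 drops 1)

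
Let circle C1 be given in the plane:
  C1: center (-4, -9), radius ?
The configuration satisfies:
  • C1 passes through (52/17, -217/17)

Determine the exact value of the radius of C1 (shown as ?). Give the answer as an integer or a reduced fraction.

8

1. [C1∋P]  r_C1² − 64 = 0  ⇒  r_C1 = 8 (r>0 drops 1)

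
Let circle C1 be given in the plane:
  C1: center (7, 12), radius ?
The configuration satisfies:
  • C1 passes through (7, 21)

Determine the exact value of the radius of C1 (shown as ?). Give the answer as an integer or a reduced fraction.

9

1. [C1∋P]  r_C1² − 81 = 0  ⇒  r_C1 = 9 (r>0 drops 1)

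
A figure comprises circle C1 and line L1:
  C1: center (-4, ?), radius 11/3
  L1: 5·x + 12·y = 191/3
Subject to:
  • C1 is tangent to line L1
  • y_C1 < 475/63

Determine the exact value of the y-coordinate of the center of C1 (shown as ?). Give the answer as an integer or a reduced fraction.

3

1. [C1‖L1]  y_C1² − (251/18)y_C1 + 197/6 = 0  ⇒  y_C1 = 3 or 197/18
2. given y_C1 < 475/63: keep 3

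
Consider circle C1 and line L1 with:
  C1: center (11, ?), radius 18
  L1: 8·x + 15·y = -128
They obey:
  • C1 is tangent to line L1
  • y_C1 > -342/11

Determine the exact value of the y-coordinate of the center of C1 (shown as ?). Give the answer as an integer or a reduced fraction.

1. [C1‖L1]  y_C1² + (144/5)y_C1 − 1044/5 = 0  ⇒  y_C1 = -174/5 or 6
2. given y_C1 > -342/11: keep 6

6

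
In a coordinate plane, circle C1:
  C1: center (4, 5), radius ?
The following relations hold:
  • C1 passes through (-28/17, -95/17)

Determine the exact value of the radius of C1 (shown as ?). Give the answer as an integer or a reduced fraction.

1. [C1∋P]  r_C1² − 144 = 0  ⇒  r_C1 = 12 (r>0 drops 1)

12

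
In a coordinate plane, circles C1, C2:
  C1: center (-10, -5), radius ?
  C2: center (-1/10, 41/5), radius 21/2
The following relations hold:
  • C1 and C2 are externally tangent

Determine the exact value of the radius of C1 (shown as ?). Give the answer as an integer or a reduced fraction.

6

1. [ext C1·C2]  r_C1² + 21r_C1 − 162 = 0  ⇒  r_C1 = 6 (r>0 drops 1)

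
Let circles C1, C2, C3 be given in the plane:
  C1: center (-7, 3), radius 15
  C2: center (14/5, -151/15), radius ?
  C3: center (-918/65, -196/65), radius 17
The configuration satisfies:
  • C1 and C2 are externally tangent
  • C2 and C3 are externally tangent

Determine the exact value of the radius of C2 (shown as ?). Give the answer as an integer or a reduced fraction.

1. [ext C1·C2]  r_C2² + 30r_C2 − 376/9 = 0  ⇒  r_C2 = 4/3 (r>0 drops 1)
2. [ext C2·C3]  r_C2² + 34r_C2 − 424/9 = 0  ⇒  r_C2 = 4/3 (r>0 drops 1)

4/3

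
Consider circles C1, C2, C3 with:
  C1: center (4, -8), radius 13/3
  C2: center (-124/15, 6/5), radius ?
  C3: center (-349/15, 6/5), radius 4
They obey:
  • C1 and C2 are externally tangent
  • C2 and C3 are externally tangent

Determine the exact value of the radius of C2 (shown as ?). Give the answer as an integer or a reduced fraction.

1. [ext C1·C2]  r_C2² + (26/3)r_C2 − 649/3 = 0  ⇒  r_C2 = 11 (r>0 drops 1)
2. [ext C2·C3]  r_C2² + 8r_C2 − 209 = 0  ⇒  r_C2 = 11 (r>0 drops 1)

11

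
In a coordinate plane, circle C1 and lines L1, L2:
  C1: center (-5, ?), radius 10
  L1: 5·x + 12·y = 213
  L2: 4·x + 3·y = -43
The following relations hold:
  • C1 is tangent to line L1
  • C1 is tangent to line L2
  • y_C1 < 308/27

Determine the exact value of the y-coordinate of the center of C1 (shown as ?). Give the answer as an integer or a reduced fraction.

1. [C1‖L1]  y_C1² − (119/3)y_C1 + 276 = 0  ⇒  y_C1 = 9 or 92/3
2. [C1‖L2]  y_C1² + (46/3)y_C1 − 219 = 0  ⇒  y_C1 = -73/3 or 9

9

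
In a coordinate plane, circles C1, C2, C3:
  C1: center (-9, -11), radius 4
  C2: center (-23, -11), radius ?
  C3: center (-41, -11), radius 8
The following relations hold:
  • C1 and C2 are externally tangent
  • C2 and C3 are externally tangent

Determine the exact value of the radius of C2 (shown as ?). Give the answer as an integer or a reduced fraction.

1. [ext C1·C2]  r_C2² + 8r_C2 − 180 = 0  ⇒  r_C2 = 10 (r>0 drops 1)
2. [ext C2·C3]  r_C2² + 16r_C2 − 260 = 0  ⇒  r_C2 = 10 (r>0 drops 1)

10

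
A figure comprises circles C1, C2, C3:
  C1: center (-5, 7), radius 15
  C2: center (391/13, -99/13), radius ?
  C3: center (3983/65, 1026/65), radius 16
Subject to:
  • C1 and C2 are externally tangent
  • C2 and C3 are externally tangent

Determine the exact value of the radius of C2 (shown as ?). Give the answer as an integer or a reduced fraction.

1. [ext C1·C2]  r_C2² + 30r_C2 − 1219 = 0  ⇒  r_C2 = 23 (r>0 drops 1)
2. [ext C2·C3]  r_C2² + 32r_C2 − 1265 = 0  ⇒  r_C2 = 23 (r>0 drops 1)

23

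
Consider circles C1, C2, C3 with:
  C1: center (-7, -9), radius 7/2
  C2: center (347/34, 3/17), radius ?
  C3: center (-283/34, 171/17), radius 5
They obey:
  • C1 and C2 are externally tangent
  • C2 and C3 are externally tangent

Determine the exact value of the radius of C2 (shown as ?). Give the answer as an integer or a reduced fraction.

1. [ext C1·C2]  r_C2² + 7r_C2 − 368 = 0  ⇒  r_C2 = 16 (r>0 drops 1)
2. [ext C2·C3]  r_C2² + 10r_C2 − 416 = 0  ⇒  r_C2 = 16 (r>0 drops 1)

16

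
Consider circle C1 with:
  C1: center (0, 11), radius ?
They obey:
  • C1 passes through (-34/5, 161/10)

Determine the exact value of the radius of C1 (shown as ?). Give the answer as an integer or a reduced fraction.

17/2

1. [C1∋P]  r_C1² − 289/4 = 0  ⇒  r_C1 = 17/2 (r>0 drops 1)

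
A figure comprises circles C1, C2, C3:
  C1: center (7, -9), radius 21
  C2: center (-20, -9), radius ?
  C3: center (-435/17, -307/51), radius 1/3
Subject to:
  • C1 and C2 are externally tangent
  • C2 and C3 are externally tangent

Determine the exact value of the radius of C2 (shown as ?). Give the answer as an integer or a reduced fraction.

6

1. [ext C1·C2]  r_C2² + 42r_C2 − 288 = 0  ⇒  r_C2 = 6 (r>0 drops 1)
2. [ext C2·C3]  r_C2² + (2/3)r_C2 − 40 = 0  ⇒  r_C2 = 6 (r>0 drops 1)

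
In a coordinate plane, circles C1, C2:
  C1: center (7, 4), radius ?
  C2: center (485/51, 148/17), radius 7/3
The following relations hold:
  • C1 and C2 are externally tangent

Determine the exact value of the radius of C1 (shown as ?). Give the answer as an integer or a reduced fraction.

1. [ext C1·C2]  r_C1² + (14/3)r_C1 − 23 = 0  ⇒  r_C1 = 3 (r>0 drops 1)

3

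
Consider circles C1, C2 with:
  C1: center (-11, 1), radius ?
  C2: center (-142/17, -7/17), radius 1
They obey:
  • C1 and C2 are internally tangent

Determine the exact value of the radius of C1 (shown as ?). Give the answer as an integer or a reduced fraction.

4

1. [int C1,C2]  r_C1² − 2r_C1 − 8 = 0  ⇒  r_C1 = 4 (r>0 drops 1)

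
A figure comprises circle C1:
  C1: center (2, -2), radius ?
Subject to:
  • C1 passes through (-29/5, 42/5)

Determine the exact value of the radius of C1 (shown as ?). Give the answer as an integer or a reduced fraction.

13

1. [C1∋P]  r_C1² − 169 = 0  ⇒  r_C1 = 13 (r>0 drops 1)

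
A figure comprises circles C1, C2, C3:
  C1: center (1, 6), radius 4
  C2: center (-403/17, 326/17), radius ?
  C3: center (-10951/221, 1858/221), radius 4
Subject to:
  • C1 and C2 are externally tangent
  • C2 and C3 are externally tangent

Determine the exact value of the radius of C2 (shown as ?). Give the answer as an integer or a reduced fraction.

1. [ext C1·C2]  r_C2² + 8r_C2 − 768 = 0  ⇒  r_C2 = 24 (r>0 drops 1)
2. [ext C2·C3]  r_C2² + 8r_C2 − 768 = 0  ⇒  r_C2 = 24 (r>0 drops 1)

24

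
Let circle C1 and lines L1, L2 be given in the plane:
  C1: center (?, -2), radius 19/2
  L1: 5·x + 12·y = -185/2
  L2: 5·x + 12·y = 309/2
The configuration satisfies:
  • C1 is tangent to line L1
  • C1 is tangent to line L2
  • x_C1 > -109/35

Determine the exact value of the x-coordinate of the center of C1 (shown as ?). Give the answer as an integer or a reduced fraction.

1. [C1‖L1]  x_C1² + (137/5)x_C1 − 2112/5 = 0  ⇒  x_C1 = -192/5 or 11
2. [C1‖L2]  x_C1² − (357/5)x_C1 + 3322/5 = 0  ⇒  x_C1 = 11 or 302/5

11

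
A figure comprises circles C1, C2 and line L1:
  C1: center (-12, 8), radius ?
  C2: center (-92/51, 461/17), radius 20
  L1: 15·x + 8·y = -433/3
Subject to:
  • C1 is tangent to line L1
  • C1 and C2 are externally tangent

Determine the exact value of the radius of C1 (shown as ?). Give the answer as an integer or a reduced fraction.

1. [C1‖L1]  r_C1² − 25/9 = 0  ⇒  r_C1 = 5/3 (r>0 drops 1)
2. [ext C1·C2]  r_C1² + 40r_C1 − 625/9 = 0  ⇒  r_C1 = 5/3 (r>0 drops 1)

5/3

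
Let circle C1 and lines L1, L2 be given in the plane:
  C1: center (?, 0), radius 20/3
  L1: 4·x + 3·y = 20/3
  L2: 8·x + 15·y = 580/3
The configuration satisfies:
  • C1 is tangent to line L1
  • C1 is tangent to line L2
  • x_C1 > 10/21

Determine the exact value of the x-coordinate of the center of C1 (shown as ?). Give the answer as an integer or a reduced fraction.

10

1. [C1‖L1]  x_C1² − (10/3)x_C1 − 200/3 = 0  ⇒  x_C1 = -20/3 or 10
2. [C1‖L2]  x_C1² − (145/3)x_C1 + 1150/3 = 0  ⇒  x_C1 = 10 or 115/3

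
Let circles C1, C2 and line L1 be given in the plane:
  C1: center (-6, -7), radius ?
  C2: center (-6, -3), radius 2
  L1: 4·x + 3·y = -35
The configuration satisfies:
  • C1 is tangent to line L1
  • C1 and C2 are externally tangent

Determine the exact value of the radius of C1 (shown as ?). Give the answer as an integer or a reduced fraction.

2

1. [C1‖L1]  r_C1² − 4 = 0  ⇒  r_C1 = 2 (r>0 drops 1)
2. [ext C1·C2]  r_C1² + 4r_C1 − 12 = 0  ⇒  r_C1 = 2 (r>0 drops 1)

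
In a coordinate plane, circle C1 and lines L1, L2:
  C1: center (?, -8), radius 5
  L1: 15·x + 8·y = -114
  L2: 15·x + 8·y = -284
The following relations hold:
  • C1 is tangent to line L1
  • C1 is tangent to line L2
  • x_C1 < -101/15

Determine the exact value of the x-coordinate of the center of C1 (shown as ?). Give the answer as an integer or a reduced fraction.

-9

1. [C1‖L1]  x_C1² + (20/3)x_C1 − 21 = 0  ⇒  x_C1 = -9 or 7/3
2. [C1‖L2]  x_C1² + (88/3)x_C1 + 183 = 0  ⇒  x_C1 = -61/3 or -9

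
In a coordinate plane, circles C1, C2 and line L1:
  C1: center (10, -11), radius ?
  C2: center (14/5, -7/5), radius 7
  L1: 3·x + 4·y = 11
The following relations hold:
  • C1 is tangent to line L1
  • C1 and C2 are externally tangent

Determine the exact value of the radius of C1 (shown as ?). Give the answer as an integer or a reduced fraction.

5

1. [C1‖L1]  r_C1² − 25 = 0  ⇒  r_C1 = 5 (r>0 drops 1)
2. [ext C1·C2]  r_C1² + 14r_C1 − 95 = 0  ⇒  r_C1 = 5 (r>0 drops 1)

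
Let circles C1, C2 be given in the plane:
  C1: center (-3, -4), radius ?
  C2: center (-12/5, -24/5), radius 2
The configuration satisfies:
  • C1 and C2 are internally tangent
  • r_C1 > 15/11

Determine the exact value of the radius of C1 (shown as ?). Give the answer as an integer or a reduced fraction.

3

1. [int C1,C2]  r_C1² − 4r_C1 + 3 = 0  ⇒  r_C1 = 1 or 3
2. given r_C1 > 15/11: keep 3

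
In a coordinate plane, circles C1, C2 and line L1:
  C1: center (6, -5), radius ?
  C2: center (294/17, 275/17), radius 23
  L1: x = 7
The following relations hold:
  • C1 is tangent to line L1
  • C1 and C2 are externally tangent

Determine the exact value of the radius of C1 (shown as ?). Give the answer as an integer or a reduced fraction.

1. [C1‖L1]  r_C1² − 1 = 0  ⇒  r_C1 = 1 (r>0 drops 1)
2. [ext C1·C2]  r_C1² + 46r_C1 − 47 = 0  ⇒  r_C1 = 1 (r>0 drops 1)

1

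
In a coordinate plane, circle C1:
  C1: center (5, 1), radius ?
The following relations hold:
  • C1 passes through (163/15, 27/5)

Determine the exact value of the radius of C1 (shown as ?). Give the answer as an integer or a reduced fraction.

22/3

1. [C1∋P]  r_C1² − 484/9 = 0  ⇒  r_C1 = 22/3 (r>0 drops 1)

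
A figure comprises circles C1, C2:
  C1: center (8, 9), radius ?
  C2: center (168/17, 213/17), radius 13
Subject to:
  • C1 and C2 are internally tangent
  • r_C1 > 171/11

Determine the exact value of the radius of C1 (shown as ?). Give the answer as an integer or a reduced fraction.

17

1. [int C1,C2]  r_C1² − 26r_C1 + 153 = 0  ⇒  r_C1 = 9 or 17
2. given r_C1 > 171/11: keep 17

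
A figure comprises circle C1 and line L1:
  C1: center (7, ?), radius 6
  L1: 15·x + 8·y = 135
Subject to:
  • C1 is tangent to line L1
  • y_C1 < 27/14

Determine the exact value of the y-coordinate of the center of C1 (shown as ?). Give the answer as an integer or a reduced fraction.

1. [C1‖L1]  y_C1² − (15/2)y_C1 − 297/2 = 0  ⇒  y_C1 = -9 or 33/2
2. given y_C1 < 27/14: keep -9

-9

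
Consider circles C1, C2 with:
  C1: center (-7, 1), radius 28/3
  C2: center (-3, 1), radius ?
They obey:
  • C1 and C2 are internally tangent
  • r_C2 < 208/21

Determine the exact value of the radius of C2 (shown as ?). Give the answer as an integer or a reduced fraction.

16/3

1. [int C1,C2]  r_C2² − (56/3)r_C2 + 640/9 = 0  ⇒  r_C2 = 16/3 or 40/3
2. given r_C2 < 208/21: keep 16/3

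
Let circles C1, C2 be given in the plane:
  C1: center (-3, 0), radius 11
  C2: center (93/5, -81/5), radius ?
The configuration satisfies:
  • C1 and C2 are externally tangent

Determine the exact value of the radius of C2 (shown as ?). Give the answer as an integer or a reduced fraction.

16

1. [ext C1·C2]  r_C2² + 22r_C2 − 608 = 0  ⇒  r_C2 = 16 (r>0 drops 1)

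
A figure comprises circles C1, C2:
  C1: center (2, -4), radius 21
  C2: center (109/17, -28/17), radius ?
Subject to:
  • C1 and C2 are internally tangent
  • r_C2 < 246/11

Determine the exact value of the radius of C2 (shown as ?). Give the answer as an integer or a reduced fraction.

16

1. [int C1,C2]  r_C2² − 42r_C2 + 416 = 0  ⇒  r_C2 = 16 or 26
2. given r_C2 < 246/11: keep 16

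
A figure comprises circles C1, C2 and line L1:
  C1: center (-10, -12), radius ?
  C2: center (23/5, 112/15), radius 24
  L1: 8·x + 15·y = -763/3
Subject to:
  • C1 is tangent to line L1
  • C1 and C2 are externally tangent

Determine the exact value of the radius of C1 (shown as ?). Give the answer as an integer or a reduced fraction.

1/3

1. [C1‖L1]  r_C1² − 1/9 = 0  ⇒  r_C1 = 1/3 (r>0 drops 1)
2. [ext C1·C2]  r_C1² + 48r_C1 − 145/9 = 0  ⇒  r_C1 = 1/3 (r>0 drops 1)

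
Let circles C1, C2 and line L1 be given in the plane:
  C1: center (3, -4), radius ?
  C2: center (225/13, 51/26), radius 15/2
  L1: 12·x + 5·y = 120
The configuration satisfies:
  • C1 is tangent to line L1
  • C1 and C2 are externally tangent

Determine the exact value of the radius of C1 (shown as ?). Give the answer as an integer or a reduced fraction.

1. [C1‖L1]  r_C1² − 64 = 0  ⇒  r_C1 = 8 (r>0 drops 1)
2. [ext C1·C2]  r_C1² + 15r_C1 − 184 = 0  ⇒  r_C1 = 8 (r>0 drops 1)

8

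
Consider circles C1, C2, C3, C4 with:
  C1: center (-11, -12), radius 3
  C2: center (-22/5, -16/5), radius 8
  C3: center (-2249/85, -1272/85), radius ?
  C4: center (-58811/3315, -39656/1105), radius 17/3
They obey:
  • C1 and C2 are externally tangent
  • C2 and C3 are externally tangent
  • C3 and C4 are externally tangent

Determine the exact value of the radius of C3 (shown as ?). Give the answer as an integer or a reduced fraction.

17

1. [ext C2·C3]  r_C3² + 16r_C3 − 561 = 0  ⇒  r_C3 = 17 (r>0 drops 1)
2. [ext C3·C4]  r_C3² + (34/3)r_C3 − 1445/3 = 0  ⇒  r_C3 = 17 (r>0 drops 1)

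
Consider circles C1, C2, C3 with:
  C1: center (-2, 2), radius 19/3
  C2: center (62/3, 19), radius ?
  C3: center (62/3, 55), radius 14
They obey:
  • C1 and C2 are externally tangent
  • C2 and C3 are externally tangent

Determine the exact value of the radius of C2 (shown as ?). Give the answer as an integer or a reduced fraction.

22

1. [ext C1·C2]  r_C2² + (38/3)r_C2 − 2288/3 = 0  ⇒  r_C2 = 22 (r>0 drops 1)
2. [ext C2·C3]  r_C2² + 28r_C2 − 1100 = 0  ⇒  r_C2 = 22 (r>0 drops 1)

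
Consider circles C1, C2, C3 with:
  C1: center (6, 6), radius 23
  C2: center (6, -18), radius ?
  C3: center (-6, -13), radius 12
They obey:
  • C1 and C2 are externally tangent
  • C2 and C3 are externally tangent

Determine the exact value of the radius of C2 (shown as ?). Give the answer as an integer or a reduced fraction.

1. [ext C1·C2]  r_C2² + 46r_C2 − 47 = 0  ⇒  r_C2 = 1 (r>0 drops 1)
2. [ext C2·C3]  r_C2² + 24r_C2 − 25 = 0  ⇒  r_C2 = 1 (r>0 drops 1)

1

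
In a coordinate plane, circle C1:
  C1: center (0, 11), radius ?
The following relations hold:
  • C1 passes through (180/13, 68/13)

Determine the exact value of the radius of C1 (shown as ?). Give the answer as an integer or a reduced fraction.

15

1. [C1∋P]  r_C1² − 225 = 0  ⇒  r_C1 = 15 (r>0 drops 1)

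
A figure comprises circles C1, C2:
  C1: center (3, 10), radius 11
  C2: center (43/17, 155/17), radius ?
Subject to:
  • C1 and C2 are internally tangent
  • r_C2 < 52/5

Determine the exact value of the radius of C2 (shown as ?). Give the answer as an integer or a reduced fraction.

1. [int C1,C2]  r_C2² − 22r_C2 + 120 = 0  ⇒  r_C2 = 10 or 12
2. given r_C2 < 52/5: keep 10

10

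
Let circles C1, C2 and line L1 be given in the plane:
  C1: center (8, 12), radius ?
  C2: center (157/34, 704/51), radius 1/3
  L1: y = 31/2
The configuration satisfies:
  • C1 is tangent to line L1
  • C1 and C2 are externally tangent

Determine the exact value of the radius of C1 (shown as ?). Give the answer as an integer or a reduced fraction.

1. [C1‖L1]  r_C1² − 49/4 = 0  ⇒  r_C1 = 7/2 (r>0 drops 1)
2. [ext C1·C2]  r_C1² + (2/3)r_C1 − 175/12 = 0  ⇒  r_C1 = 7/2 (r>0 drops 1)

7/2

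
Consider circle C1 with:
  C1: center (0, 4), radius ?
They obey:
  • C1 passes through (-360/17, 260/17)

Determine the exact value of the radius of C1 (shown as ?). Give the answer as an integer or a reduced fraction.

24

1. [C1∋P]  r_C1² − 576 = 0  ⇒  r_C1 = 24 (r>0 drops 1)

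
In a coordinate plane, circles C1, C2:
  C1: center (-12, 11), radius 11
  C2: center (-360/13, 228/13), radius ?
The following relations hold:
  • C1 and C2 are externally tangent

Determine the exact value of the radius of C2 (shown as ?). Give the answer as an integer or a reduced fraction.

6

1. [ext C1·C2]  r_C2² + 22r_C2 − 168 = 0  ⇒  r_C2 = 6 (r>0 drops 1)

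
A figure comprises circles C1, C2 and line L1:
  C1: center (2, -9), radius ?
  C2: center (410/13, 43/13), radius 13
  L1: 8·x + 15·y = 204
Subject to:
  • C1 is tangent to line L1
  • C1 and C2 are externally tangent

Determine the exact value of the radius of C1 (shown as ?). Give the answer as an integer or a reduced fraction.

19

1. [C1‖L1]  r_C1² − 361 = 0  ⇒  r_C1 = 19 (r>0 drops 1)
2. [ext C1·C2]  r_C1² + 26r_C1 − 855 = 0  ⇒  r_C1 = 19 (r>0 drops 1)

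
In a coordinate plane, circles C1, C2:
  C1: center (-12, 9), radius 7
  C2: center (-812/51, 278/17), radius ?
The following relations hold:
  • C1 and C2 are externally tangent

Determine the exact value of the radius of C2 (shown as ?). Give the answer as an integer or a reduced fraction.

1. [ext C1·C2]  r_C2² + 14r_C2 − 184/9 = 0  ⇒  r_C2 = 4/3 (r>0 drops 1)

4/3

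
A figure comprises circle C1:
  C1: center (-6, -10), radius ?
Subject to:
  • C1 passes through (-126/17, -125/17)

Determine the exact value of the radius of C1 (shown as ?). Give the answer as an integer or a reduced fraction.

3

1. [C1∋P]  r_C1² − 9 = 0  ⇒  r_C1 = 3 (r>0 drops 1)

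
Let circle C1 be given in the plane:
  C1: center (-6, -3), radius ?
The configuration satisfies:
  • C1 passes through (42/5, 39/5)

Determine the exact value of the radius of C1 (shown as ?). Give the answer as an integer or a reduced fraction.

18

1. [C1∋P]  r_C1² − 324 = 0  ⇒  r_C1 = 18 (r>0 drops 1)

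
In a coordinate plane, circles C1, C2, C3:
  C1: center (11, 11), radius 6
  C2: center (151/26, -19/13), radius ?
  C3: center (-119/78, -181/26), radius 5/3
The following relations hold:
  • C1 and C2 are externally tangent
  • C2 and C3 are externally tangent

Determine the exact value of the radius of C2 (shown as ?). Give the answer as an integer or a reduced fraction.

1. [ext C1·C2]  r_C2² + 12r_C2 − 585/4 = 0  ⇒  r_C2 = 15/2 (r>0 drops 1)
2. [ext C2·C3]  r_C2² + (10/3)r_C2 − 325/4 = 0  ⇒  r_C2 = 15/2 (r>0 drops 1)

15/2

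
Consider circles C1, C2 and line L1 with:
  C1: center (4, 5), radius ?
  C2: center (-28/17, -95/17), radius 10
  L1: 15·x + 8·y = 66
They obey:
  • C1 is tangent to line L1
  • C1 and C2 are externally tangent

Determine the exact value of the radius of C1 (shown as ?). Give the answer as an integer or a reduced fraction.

2

1. [C1‖L1]  r_C1² − 4 = 0  ⇒  r_C1 = 2 (r>0 drops 1)
2. [ext C1·C2]  r_C1² + 20r_C1 − 44 = 0  ⇒  r_C1 = 2 (r>0 drops 1)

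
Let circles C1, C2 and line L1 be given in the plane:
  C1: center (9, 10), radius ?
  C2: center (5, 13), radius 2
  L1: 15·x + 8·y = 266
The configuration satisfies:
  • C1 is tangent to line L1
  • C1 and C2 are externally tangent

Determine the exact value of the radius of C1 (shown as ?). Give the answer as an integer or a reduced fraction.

3

1. [C1‖L1]  r_C1² − 9 = 0  ⇒  r_C1 = 3 (r>0 drops 1)
2. [ext C1·C2]  r_C1² + 4r_C1 − 21 = 0  ⇒  r_C1 = 3 (r>0 drops 1)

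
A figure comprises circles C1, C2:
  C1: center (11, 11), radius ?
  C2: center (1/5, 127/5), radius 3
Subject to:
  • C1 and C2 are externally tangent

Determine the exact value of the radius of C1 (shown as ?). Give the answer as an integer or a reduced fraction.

15

1. [ext C1·C2]  r_C1² + 6r_C1 − 315 = 0  ⇒  r_C1 = 15 (r>0 drops 1)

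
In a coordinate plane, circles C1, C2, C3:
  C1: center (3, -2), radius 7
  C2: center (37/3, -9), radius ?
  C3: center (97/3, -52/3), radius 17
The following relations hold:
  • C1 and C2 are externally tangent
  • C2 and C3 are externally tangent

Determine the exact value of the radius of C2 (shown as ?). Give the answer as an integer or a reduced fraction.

14/3

1. [ext C1·C2]  r_C2² + 14r_C2 − 784/9 = 0  ⇒  r_C2 = 14/3 (r>0 drops 1)
2. [ext C2·C3]  r_C2² + 34r_C2 − 1624/9 = 0  ⇒  r_C2 = 14/3 (r>0 drops 1)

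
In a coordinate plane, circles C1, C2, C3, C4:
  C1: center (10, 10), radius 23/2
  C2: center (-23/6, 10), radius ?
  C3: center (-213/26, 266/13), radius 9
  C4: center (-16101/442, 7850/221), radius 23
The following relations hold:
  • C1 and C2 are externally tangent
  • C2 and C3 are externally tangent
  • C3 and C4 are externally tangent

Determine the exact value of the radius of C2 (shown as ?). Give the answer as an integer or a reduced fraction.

1. [ext C1·C2]  r_C2² + 23r_C2 − 532/9 = 0  ⇒  r_C2 = 7/3 (r>0 drops 1)
2. [ext C2·C3]  r_C2² + 18r_C2 − 427/9 = 0  ⇒  r_C2 = 7/3 (r>0 drops 1)

7/3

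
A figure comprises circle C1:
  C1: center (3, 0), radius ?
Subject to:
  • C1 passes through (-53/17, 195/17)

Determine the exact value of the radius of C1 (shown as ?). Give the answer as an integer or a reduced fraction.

13

1. [C1∋P]  r_C1² − 169 = 0  ⇒  r_C1 = 13 (r>0 drops 1)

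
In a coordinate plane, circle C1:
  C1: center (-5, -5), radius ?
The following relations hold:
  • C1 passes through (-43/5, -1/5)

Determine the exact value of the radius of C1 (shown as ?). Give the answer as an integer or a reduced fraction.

1. [C1∋P]  r_C1² − 36 = 0  ⇒  r_C1 = 6 (r>0 drops 1)

6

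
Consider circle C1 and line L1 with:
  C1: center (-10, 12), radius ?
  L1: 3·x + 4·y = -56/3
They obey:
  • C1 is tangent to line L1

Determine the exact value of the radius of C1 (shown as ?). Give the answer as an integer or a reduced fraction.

1. [C1‖L1]  r_C1² − 484/9 = 0  ⇒  r_C1 = 22/3 (r>0 drops 1)

22/3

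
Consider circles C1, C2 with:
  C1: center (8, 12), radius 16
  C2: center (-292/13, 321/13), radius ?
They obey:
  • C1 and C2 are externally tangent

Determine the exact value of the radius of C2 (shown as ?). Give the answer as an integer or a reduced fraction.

1. [ext C1·C2]  r_C2² + 32r_C2 − 833 = 0  ⇒  r_C2 = 17 (r>0 drops 1)

17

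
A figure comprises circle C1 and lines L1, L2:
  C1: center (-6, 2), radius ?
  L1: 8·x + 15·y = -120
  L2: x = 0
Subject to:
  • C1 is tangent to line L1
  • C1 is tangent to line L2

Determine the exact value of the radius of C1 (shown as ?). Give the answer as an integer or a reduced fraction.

1. [C1‖L1]  r_C1² − 36 = 0  ⇒  r_C1 = 6 (r>0 drops 1)
2. [C1‖L2]  r_C1² − 36 = 0  ⇒  r_C1 = 6 (r>0 drops 1)

6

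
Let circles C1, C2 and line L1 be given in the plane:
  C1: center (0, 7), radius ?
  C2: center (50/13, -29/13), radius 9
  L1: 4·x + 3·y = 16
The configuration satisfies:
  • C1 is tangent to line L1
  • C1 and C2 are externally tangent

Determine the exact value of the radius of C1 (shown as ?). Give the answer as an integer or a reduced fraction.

1. [C1‖L1]  r_C1² − 1 = 0  ⇒  r_C1 = 1 (r>0 drops 1)
2. [ext C1·C2]  r_C1² + 18r_C1 − 19 = 0  ⇒  r_C1 = 1 (r>0 drops 1)

1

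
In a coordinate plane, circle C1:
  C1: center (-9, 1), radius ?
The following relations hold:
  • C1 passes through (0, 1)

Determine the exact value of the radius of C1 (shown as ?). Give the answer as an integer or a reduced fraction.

9

1. [C1∋P]  r_C1² − 81 = 0  ⇒  r_C1 = 9 (r>0 drops 1)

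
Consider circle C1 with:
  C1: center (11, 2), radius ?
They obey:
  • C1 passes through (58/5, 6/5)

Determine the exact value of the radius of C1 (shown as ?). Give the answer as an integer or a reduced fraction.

1

1. [C1∋P]  r_C1² − 1 = 0  ⇒  r_C1 = 1 (r>0 drops 1)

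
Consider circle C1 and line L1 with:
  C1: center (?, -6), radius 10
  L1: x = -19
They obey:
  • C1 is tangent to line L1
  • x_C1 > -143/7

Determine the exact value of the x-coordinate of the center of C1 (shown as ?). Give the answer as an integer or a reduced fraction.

1. [C1‖L1]  x_C1² + 38x_C1 + 261 = 0  ⇒  x_C1 = -29 or -9
2. given x_C1 > -143/7: keep -9

-9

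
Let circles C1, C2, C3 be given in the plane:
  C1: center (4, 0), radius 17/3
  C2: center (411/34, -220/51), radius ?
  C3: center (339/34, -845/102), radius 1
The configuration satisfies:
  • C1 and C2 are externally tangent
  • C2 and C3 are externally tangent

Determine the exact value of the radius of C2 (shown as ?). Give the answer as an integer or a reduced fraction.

7/2

1. [ext C1·C2]  r_C2² + (34/3)r_C2 − 623/12 = 0  ⇒  r_C2 = 7/2 (r>0 drops 1)
2. [ext C2·C3]  r_C2² + 2r_C2 − 77/4 = 0  ⇒  r_C2 = 7/2 (r>0 drops 1)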